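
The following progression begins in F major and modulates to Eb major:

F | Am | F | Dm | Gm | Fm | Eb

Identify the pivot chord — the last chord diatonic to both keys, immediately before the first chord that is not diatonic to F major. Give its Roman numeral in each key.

Chords diatonic to F major: F, Gm, Am, Bb, C, Dm, Edim.
Reading the progression, the first chord not in that set is Fm, so the modulation leaves F major there.
The chord immediately before Fm is Gm, which is diatonic to both keys: ii in F major and iii in Eb major.

Gm — ii in F major, iii in Eb major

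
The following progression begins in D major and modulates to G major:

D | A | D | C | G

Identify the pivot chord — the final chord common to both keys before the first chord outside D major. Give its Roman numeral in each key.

D — I in D major, V in G major

Chords diatonic to D major: D, Em, F#m, G, A, Bm, C#dim.
Reading the progression, the first chord not in that set is C, so the modulation leaves D major there.
The chord immediately before C is D, which is diatonic to both keys: I in D major and V in G major.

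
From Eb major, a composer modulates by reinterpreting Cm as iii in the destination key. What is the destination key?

Ab major

The numeral iii denotes a minor triad on scale degree 3. With C on degree 3, the tonic of the new key is Ab.
Degree 3 carries a minor triad in major keys, so the destination is Ab major.
Check: the diatonic triads of Ab major are Ab (I), Bbm (ii), Cm (iii), Db (IV), Eb (V), Fm (vi), Gdim (vii°) — Cm is indeed iii.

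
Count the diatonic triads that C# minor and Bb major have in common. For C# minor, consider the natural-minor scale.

Diatonic triads of C# minor (natural minor): C#m (i), D#dim (ii°), E (III), F#m (iv), G#m (v), A (VI), B (VII).
Diatonic triads of Bb major: Bb (I), Cm (ii), Dm (iii), Eb (IV), F (V), Gm (vi), Adim (vii°).
No triad has the same root and quality in both keys.

0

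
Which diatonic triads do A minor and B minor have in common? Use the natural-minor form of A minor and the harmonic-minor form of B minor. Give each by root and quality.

Em, G

Triads in A minor (natural minor): A minor (i), B diminished (ii°), C major (III), D minor (iv), E minor (v), F major (VI), G major (VII).
Triads in B minor (harmonic minor): B minor (i), C♯ diminished (ii°), D augmented (III+), E minor (iv), F♯ major (V), G major (VI), A♯ diminished (vii°).
Shared triads with their functions: E minor (v in A minor, iv in B minor); G major (VII in A minor, VI in B minor).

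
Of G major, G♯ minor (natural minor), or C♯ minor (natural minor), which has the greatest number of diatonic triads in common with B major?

Triads of B major: B major (I), C♯ minor (ii), D♯ minor (iii), E major (IV), F♯ major (V), G♯ minor (vi), A♯ diminished (vii°).
G major shares 0: none.
G♯ minor (natural minor) shares 7: B, C♯m, D♯m, E, F♯, G♯m, A♯dim.
C♯ minor (natural minor) shares 4: B, C♯m, E, G♯m.
The most common triads (7) are shared with G♯ minor.

G♯ minor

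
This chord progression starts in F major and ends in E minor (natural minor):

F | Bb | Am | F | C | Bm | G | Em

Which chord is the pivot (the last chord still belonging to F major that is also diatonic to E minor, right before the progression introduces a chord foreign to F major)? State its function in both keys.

C — V in F major, VI in E minor

Chords diatonic to F major: F, Gm, Am, Bb, C, Dm, Edim.
Reading the progression, the first chord not in that set is Bm, so the modulation leaves F major there.
The chord immediately before Bm is C, which is diatonic to both keys: V in F major and VI in E minor.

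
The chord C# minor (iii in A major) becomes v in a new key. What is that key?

F# minor

The numeral v denotes a minor triad on scale degree 5. With C# on degree 5, the tonic of the new key is F#.
Degree 5 carries a minor triad in natural-minor keys, so the destination is F# minor.
Check: the diatonic triads of F# minor (natural minor) are F#m (i), G#dim (ii°), A (III), Bm (iv), C#m (v), D (VI), E (VII) — C# minor is indeed v.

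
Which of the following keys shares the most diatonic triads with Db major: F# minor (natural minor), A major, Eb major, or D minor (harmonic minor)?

Triads of Db major: Db (I), Ebm (ii), Fm (iii), Gb (IV), Ab (V), Bbm (vi), Cdim (vii°).
F# minor (natural minor) shares 0: none.
A major shares 0: none.
Eb major shares 2: Fm, Ab.
D minor (harmonic minor) shares 0: none.
The most common triads (2) are shared with Eb major.

Eb major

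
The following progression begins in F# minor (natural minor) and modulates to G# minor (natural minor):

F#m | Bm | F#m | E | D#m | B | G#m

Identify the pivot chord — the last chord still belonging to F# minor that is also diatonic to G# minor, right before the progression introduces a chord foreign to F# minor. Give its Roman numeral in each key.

E — VII in F# minor, VI in G# minor

Chords diatonic to F# minor: F#m, G#dim, A, Bm, C#m, D, E.
Reading the progression, the first chord not in that set is D#m, so the modulation leaves F# minor there.
The chord immediately before D#m is E, which is diatonic to both keys: VII in F# minor and VI in G# minor.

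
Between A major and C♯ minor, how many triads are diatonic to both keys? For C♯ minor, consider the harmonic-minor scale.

Diatonic triads of A major: A major (I), B minor (ii), C♯ minor (iii), D major (IV), E major (V), F♯ minor (vi), G♯ diminished (vii°).
Diatonic triads of C♯ minor (harmonic minor): C♯ minor (i), D♯ diminished (ii°), E augmented (III+), F♯ minor (iv), G♯ major (V), A major (VI), B♯ diminished (vii°).
Matching root and quality in both lists: A major, C♯ minor, F♯ minor.
That gives 3 common triads.

3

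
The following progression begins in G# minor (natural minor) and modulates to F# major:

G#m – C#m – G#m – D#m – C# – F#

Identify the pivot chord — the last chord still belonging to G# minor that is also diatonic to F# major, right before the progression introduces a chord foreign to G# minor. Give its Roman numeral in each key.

Chords diatonic to G# minor: G#m, A#dim, B, C#m, D#m, E, F#.
Reading the progression, the first chord not in that set is C#, so the modulation leaves G# minor there.
The chord immediately before C# is D#m, which is diatonic to both keys: v in G# minor and vi in F# major.

D#m — v in G# minor, vi in F# major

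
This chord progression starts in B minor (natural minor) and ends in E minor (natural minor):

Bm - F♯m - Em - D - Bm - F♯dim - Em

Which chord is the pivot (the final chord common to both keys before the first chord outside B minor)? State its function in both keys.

Chords diatonic to B minor: Bm, C♯dim, D, Em, F♯m, G, A.
Reading the progression, the first chord not in that set is F♯dim, so the modulation leaves B minor there.
The chord immediately before F♯dim is Bm, which is diatonic to both keys: i in B minor and v in E minor.

Bm — i in B minor, v in E minor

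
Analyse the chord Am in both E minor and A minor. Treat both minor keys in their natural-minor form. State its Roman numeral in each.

iv in E minor; i in A minor

The scale of E minor (natural minor) is E F# G A B C D; A is degree 4, and the triad built there (A-C-E) is minor, so it is iv.
The scale of A minor (natural minor) is A B C D E F G; A is degree 1, and the triad built there (A-C-E) is minor, so it is i.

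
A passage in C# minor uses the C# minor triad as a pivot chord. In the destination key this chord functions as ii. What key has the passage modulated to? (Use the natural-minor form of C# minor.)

B major

The numeral ii denotes a minor triad on scale degree 2. With C# on degree 2, the tonic of the new key is B.
Degree 2 carries a minor triad in major keys, so the destination is B major.
Check: the diatonic triads of B major are B (I), C#m (ii), D#m (iii), E (IV), F# (V), G#m (vi), A#dim (vii°) — C# minor is indeed ii.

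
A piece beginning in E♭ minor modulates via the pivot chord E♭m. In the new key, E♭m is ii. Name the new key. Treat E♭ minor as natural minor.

The numeral ii denotes a minor triad on scale degree 2. With E♭ on degree 2, the tonic of the new key is D♭.
Degree 2 carries a minor triad in major keys, so the destination is D♭ major.
Check: the diatonic triads of D♭ major are D♭ (I), E♭m (ii), Fm (iii), G♭ (IV), A♭ (V), B♭m (vi), Cdim (vii°) — E♭m is indeed ii.

D♭ major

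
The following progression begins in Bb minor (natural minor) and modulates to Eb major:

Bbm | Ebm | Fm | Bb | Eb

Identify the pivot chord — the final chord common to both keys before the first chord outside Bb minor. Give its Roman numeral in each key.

Fm — v in Bb minor, ii in Eb major

Chords diatonic to Bb minor: Bbm, Cdim, Db, Ebm, Fm, Gb, Ab.
Reading the progression, the first chord not in that set is Bb, so the modulation leaves Bb minor there.
The chord immediately before Bb is Fm, which is diatonic to both keys: v in Bb minor and ii in Eb major.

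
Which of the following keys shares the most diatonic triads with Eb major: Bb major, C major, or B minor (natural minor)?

Triads of Eb major: Eb (I), Fm (ii), Gm (iii), Ab (IV), Bb (V), Cm (vi), Ddim (vii°).
Bb major shares 4: Eb, Gm, Bb, Cm.
C major shares 0: none.
B minor (natural minor) shares 0: none.
The most common triads (4) are shared with Bb major.

Bb major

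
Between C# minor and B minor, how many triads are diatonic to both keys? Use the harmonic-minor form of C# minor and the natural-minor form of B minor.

Diatonic triads of C# minor (harmonic minor): C#m (i), D#dim (ii°), Eaug (III+), F#m (iv), G# (V), A (VI), B#dim (vii°).
Diatonic triads of B minor (natural minor): Bm (i), C#dim (ii°), D (III), Em (iv), F#m (v), G (VI), A (VII).
Matching root and quality in both lists: F#m, A.
That gives 2 common triads.

2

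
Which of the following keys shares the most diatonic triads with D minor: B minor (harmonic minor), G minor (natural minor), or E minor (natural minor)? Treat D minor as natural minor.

G minor

Triads of D minor (natural minor): D minor (i), E diminished (ii°), F major (III), G minor (iv), A minor (v), B♭ major (VI), C major (VII).
B minor (harmonic minor) shares 0: none.
G minor (natural minor) shares 4: Dm, F, Gm, B♭.
E minor (natural minor) shares 2: Am, C.
The most common triads (4) are shared with G minor.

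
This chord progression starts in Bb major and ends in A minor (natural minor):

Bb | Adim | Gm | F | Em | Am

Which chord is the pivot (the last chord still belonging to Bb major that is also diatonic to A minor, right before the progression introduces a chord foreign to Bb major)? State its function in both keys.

Chords diatonic to Bb major: Bb, Cm, Dm, Eb, F, Gm, Adim.
Reading the progression, the first chord not in that set is Em, so the modulation leaves Bb major there.
The chord immediately before Em is F, which is diatonic to both keys: V in Bb major and VI in A minor.

F — V in Bb major, VI in A minor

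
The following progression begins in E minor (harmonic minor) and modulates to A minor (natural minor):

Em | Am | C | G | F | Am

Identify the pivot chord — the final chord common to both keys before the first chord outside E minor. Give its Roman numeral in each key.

C — VI in E minor, III in A minor

Chords diatonic to E minor: Em, F#dim, Gaug, Am, B, C, D#dim.
Reading the progression, the first chord not in that set is G, so the modulation leaves E minor there.
The chord immediately before G is C, which is diatonic to both keys: VI in E minor and III in A minor.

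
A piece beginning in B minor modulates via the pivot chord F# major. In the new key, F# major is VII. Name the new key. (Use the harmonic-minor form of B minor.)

The numeral VII denotes a major triad on scale degree 7. With F# on degree 7, the tonic of the new key is G#.
Degree 7 carries a major triad in natural-minor keys, so the destination is G# minor.
Check: the diatonic triads of G# minor (natural minor) are G#m (i), A#dim (ii°), B (III), C#m (iv), D#m (v), E (VI), F# (VII) — F# major is indeed VII.

G# minor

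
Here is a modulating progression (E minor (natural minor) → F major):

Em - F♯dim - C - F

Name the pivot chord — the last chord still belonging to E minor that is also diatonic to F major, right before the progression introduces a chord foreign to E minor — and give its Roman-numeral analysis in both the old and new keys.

Chords diatonic to E minor: Em, F♯dim, G, Am, Bm, C, D.
Reading the progression, the first chord not in that set is F, so the modulation leaves E minor there.
The chord immediately before F is C, which is diatonic to both keys: VI in E minor and V in F major.

C — VI in E minor, V in F major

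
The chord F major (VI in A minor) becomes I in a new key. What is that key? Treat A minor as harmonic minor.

F major

The numeral I denotes a major triad on scale degree 1. With F on degree 1, the tonic of the new key is F.
Degree 1 carries a major triad in major keys, so the destination is F major.
Check: the diatonic triads of F major are F (I), Gm (ii), Am (iii), Bb (IV), C (V), Dm (vi), Edim (vii°) — F major is indeed I.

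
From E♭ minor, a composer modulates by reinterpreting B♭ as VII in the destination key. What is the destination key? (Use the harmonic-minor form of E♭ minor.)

The numeral VII denotes a major triad on scale degree 7. With B♭ on degree 7, the tonic of the new key is C.
Degree 7 carries a major triad in natural-minor keys, so the destination is C minor.
Check: the diatonic triads of C minor (natural minor) are Cm (i), Ddim (ii°), E♭ (III), Fm (iv), Gm (v), A♭ (VI), B♭ (VII) — B♭ is indeed VII.

C minor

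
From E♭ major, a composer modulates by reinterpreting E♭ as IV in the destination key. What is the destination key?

B♭ major

The numeral IV denotes a major triad on scale degree 4. With E♭ on degree 4, the tonic of the new key is B♭.
Degree 4 carries a major triad in major keys, so the destination is B♭ major.
Check: the diatonic triads of B♭ major are B♭ (I), Cm (ii), Dm (iii), E♭ (IV), F (V), Gm (vi), Adim (vii°) — E♭ is indeed IV.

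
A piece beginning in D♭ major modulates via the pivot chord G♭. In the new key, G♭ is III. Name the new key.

E♭ minor

The numeral III denotes a major triad on scale degree 3. With G♭ on degree 3, the tonic of the new key is E♭.
Degree 3 carries a major triad in natural-minor keys, so the destination is E♭ minor.
Check: the diatonic triads of E♭ minor (natural minor) are E♭m (i), Fdim (ii°), G♭ (III), A♭m (iv), B♭m (v), C♭ (VI), D♭ (VII) — G♭ is indeed III.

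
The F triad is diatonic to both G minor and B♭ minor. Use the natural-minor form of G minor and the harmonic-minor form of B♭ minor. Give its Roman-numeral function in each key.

VII in G minor; V in B♭ minor

The scale of G minor (natural minor) is G A B♭ C D E♭ F; F is degree 7, and the triad built there (F-A-C) is major, so it is VII.
The scale of B♭ minor (harmonic minor) is B♭ C D♭ E♭ F G♭ A; F is degree 5, and the triad built there (F-A-C) is major, so it is V.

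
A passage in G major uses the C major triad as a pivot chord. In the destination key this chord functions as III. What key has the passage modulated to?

The numeral III denotes a major triad on scale degree 3. With C on degree 3, the tonic of the new key is A.
Degree 3 carries a major triad in natural-minor keys, so the destination is A minor.
Check: the diatonic triads of A minor (natural minor) are Am (i), Bdim (ii°), C (III), Dm (iv), Em (v), F (VI), G (VII) — C major is indeed III.

A minor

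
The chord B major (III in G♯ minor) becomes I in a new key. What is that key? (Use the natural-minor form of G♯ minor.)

The numeral I denotes a major triad on scale degree 1. With B on degree 1, the tonic of the new key is B.
Degree 1 carries a major triad in major keys, so the destination is B major.
Check: the diatonic triads of B major are B (I), C♯m (ii), D♯m (iii), E (IV), F♯ (V), G♯m (vi), A♯dim (vii°) — B major is indeed I.

B major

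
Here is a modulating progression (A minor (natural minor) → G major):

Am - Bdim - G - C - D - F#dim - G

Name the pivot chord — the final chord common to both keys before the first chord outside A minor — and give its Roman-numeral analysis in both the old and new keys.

Chords diatonic to A minor: Am, Bdim, C, Dm, Em, F, G.
Reading the progression, the first chord not in that set is D, so the modulation leaves A minor there.
The chord immediately before D is C, which is diatonic to both keys: III in A minor and IV in G major.

C — III in A minor, IV in G major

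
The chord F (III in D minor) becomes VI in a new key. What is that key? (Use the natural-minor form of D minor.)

The numeral VI denotes a major triad on scale degree 6. With F on degree 6, the tonic of the new key is A.
Degree 6 carries a major triad in minor keys, so the destination is A minor.
Check: the diatonic triads of A minor (natural minor) are Am (i), Bdim (ii°), C (III), Dm (iv), Em (v), F (VI), G (VII) — F is indeed VI.

A minor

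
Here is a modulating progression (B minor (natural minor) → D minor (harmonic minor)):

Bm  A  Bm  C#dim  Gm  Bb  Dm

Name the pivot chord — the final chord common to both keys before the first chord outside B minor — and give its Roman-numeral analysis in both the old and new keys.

Chords diatonic to B minor: Bm, C#dim, D, Em, F#m, G, A.
Reading the progression, the first chord not in that set is Gm, so the modulation leaves B minor there.
The chord immediately before Gm is C#dim, which is diatonic to both keys: ii° in B minor and vii° in D minor.

C#dim — ii° in B minor, vii° in D minor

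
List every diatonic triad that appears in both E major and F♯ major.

G♯m, B

Triads in E major: E major (I), F♯ minor (ii), G♯ minor (iii), A major (IV), B major (V), C♯ minor (vi), D♯ diminished (vii°).
Triads in F♯ major: F♯ major (I), G♯ minor (ii), A♯ minor (iii), B major (IV), C♯ major (V), D♯ minor (vi), E♯ diminished (vii°).
Shared triads with their functions: G♯ minor (iii in E major, ii in F♯ major); B major (V in E major, IV in F♯ major).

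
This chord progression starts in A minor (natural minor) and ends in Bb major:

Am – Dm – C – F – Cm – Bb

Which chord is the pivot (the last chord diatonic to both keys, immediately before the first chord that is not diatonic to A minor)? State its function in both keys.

Chords diatonic to A minor: Am, Bdim, C, Dm, Em, F, G.
Reading the progression, the first chord not in that set is Cm, so the modulation leaves A minor there.
The chord immediately before Cm is F, which is diatonic to both keys: VI in A minor and V in Bb major.

F — VI in A minor, V in Bb major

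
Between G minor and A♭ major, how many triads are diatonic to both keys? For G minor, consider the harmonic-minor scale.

2

Diatonic triads of G minor (harmonic minor): Gm (i), Adim (ii°), B♭aug (III+), Cm (iv), D (V), E♭ (VI), F♯dim (vii°).
Diatonic triads of A♭ major: A♭ (I), B♭m (ii), Cm (iii), D♭ (IV), E♭ (V), Fm (vi), Gdim (vii°).
Matching root and quality in both lists: Cm, E♭.
That gives 2 common triads.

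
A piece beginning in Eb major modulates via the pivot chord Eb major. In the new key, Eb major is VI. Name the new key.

The numeral VI denotes a major triad on scale degree 6. With Eb on degree 6, the tonic of the new key is G.
Degree 6 carries a major triad in minor keys, so the destination is G minor.
Check: the diatonic triads of G minor (natural minor) are Gm (i), Adim (ii°), Bb (III), Cm (iv), Dm (v), Eb (VI), F (VII) — Eb major is indeed VI.

G minor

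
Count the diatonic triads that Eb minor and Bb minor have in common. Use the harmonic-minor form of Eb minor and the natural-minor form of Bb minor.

Diatonic triads of Eb minor (harmonic minor): Ebm (i), Fdim (ii°), Gbaug (III+), Abm (iv), Bb (V), Cb (VI), Ddim (vii°).
Diatonic triads of Bb minor (natural minor): Bbm (i), Cdim (ii°), Db (III), Ebm (iv), Fm (v), Gb (VI), Ab (VII).
Matching root and quality in both lists: Ebm.
That gives 1 common triad.

1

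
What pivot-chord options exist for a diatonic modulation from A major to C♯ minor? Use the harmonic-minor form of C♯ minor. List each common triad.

A, C♯m, F♯m

Triads in A major: A major (I), B minor (ii), C♯ minor (iii), D major (IV), E major (V), F♯ minor (vi), G♯ diminished (vii°).
Triads in C♯ minor (harmonic minor): C♯ minor (i), D♯ diminished (ii°), E augmented (III+), F♯ minor (iv), G♯ major (V), A major (VI), B♯ diminished (vii°).
Shared triads with their functions: A major (I in A major, VI in C♯ minor); C♯ minor (iii in A major, i in C♯ minor); F♯ minor (vi in A major, iv in C♯ minor).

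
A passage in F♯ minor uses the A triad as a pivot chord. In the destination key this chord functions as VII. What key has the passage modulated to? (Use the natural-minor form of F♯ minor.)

The numeral VII denotes a major triad on scale degree 7. With A on degree 7, the tonic of the new key is B.
Degree 7 carries a major triad in natural-minor keys, so the destination is B minor.
Check: the diatonic triads of B minor (natural minor) are Bm (i), C♯dim (ii°), D (III), Em (iv), F♯m (v), G (VI), A (VII) — A is indeed VII.

B minor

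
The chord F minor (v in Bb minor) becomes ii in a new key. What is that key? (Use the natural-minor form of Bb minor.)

The numeral ii denotes a minor triad on scale degree 2. With F on degree 2, the tonic of the new key is Eb.
Degree 2 carries a minor triad in major keys, so the destination is Eb major.
Check: the diatonic triads of Eb major are Eb (I), Fm (ii), Gm (iii), Ab (IV), Bb (V), Cm (vi), Ddim (vii°) — F minor is indeed ii.

Eb major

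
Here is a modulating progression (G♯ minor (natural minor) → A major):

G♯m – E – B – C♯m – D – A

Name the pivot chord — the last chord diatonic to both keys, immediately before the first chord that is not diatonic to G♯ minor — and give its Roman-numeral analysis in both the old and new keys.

C♯m — iv in G♯ minor, iii in A major

Chords diatonic to G♯ minor: G♯m, A♯dim, B, C♯m, D♯m, E, F♯.
Reading the progression, the first chord not in that set is D, so the modulation leaves G♯ minor there.
The chord immediately before D is C♯m, which is diatonic to both keys: iv in G♯ minor and iii in A major.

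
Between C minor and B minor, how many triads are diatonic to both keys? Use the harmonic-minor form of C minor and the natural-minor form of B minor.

1

Diatonic triads of C minor (harmonic minor): C minor (i), D diminished (ii°), E♭ augmented (III+), F minor (iv), G major (V), A♭ major (VI), B diminished (vii°).
Diatonic triads of B minor (natural minor): B minor (i), C♯ diminished (ii°), D major (III), E minor (iv), F♯ minor (v), G major (VI), A major (VII).
Matching root and quality in both lists: G major.
That gives 1 common triad.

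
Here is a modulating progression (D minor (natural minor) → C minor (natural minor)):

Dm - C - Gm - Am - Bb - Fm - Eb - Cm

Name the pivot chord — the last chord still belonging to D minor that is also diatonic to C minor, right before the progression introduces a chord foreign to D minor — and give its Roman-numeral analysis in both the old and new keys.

Chords diatonic to D minor: Dm, Edim, F, Gm, Am, Bb, C.
Reading the progression, the first chord not in that set is Fm, so the modulation leaves D minor there.
The chord immediately before Fm is Bb, which is diatonic to both keys: VI in D minor and VII in C minor.

Bb — VI in D minor, VII in C minor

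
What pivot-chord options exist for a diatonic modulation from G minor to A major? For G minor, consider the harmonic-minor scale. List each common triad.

Triads in G minor (harmonic minor): G minor (i), A diminished (ii°), B♭ augmented (III+), C minor (iv), D major (V), E♭ major (VI), F♯ diminished (vii°).
Triads in A major: A major (I), B minor (ii), C♯ minor (iii), D major (IV), E major (V), F♯ minor (vi), G♯ diminished (vii°).
Shared triads with their functions: D major (V in G minor, IV in A major).

D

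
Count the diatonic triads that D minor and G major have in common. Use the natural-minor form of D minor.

2

Diatonic triads of D minor (natural minor): Dm (i), Edim (ii°), F (III), Gm (iv), Am (v), B♭ (VI), C (VII).
Diatonic triads of G major: G (I), Am (ii), Bm (iii), C (IV), D (V), Em (vi), F♯dim (vii°).
Matching root and quality in both lists: Am, C.
That gives 2 common triads.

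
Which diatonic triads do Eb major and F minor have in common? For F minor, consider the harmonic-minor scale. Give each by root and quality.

Triads in Eb major: Eb (I), Fm (ii), Gm (iii), Ab (IV), Bb (V), Cm (vi), Ddim (vii°).
Triads in F minor (harmonic minor): Fm (i), Gdim (ii°), Abaug (III+), Bbm (iv), C (V), Db (VI), Edim (vii°).
Shared triads with their functions: Fm (ii in Eb major, i in F minor).

Fm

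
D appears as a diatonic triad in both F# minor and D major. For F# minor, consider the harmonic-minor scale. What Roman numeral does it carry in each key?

The scale of F# minor (harmonic minor) is F# G# A B C# D E#; D is degree 6, and the triad built there (D-F#-A) is major, so it is VI.
The scale of D major is D E F# G A B C#; D is degree 1, and the triad built there (D-F#-A) is major, so it is I.

VI in F# minor; I in D major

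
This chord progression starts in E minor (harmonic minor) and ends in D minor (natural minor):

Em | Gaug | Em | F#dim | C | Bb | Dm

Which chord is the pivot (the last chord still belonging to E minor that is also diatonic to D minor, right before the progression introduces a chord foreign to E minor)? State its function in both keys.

Chords diatonic to E minor: Em, F#dim, Gaug, Am, B, C, D#dim.
Reading the progression, the first chord not in that set is Bb, so the modulation leaves E minor there.
The chord immediately before Bb is C, which is diatonic to both keys: VI in E minor and VII in D minor.

C — VI in E minor, VII in D minor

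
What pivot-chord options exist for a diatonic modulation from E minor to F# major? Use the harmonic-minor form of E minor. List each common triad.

B

Triads in E minor (harmonic minor): E minor (i), F# diminished (ii°), G augmented (III+), A minor (iv), B major (V), C major (VI), D# diminished (vii°).
Triads in F# major: F# major (I), G# minor (ii), A# minor (iii), B major (IV), C# major (V), D# minor (vi), E# diminished (vii°).
Shared triads with their functions: B major (V in E minor, IV in F# major).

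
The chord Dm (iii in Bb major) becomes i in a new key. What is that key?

D minor

The numeral i denotes a minor triad on scale degree 1. With D on degree 1, the tonic of the new key is D.
Degree 1 carries a minor triad in minor keys, so the destination is D minor.
Check: the diatonic triads of D minor (natural minor) are Dm (i), Edim (ii°), F (III), Gm (iv), Am (v), Bb (VI), C (VII) — Dm is indeed i.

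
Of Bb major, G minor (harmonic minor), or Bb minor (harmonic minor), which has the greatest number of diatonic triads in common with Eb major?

Bb major

Triads of Eb major: Eb (I), Fm (ii), Gm (iii), Ab (IV), Bb (V), Cm (vi), Ddim (vii°).
Bb major shares 4: Eb, Gm, Bb, Cm.
G minor (harmonic minor) shares 3: Eb, Gm, Cm.
Bb minor (harmonic minor) shares 0: none.
The most common triads (4) are shared with Bb major.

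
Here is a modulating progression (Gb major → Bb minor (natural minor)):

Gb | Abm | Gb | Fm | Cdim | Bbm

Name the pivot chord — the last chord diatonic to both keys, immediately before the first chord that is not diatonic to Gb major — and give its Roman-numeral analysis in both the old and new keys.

Gb — I in Gb major, VI in Bb minor

Chords diatonic to Gb major: Gb, Abm, Bbm, Cb, Db, Ebm, Fdim.
Reading the progression, the first chord not in that set is Fm, so the modulation leaves Gb major there.
The chord immediately before Fm is Gb, which is diatonic to both keys: I in Gb major and VI in Bb minor.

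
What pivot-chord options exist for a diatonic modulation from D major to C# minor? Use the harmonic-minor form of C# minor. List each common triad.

F#m, A

Triads in D major: D (I), Em (ii), F#m (iii), G (IV), A (V), Bm (vi), C#dim (vii°).
Triads in C# minor (harmonic minor): C#m (i), D#dim (ii°), Eaug (III+), F#m (iv), G# (V), A (VI), B#dim (vii°).
Shared triads with their functions: F#m (iii in D major, iv in C# minor); A (V in D major, VI in C# minor).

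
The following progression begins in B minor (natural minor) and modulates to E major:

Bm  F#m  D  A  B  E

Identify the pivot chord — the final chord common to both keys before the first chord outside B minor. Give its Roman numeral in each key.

A — VII in B minor, IV in E major

Chords diatonic to B minor: Bm, C#dim, D, Em, F#m, G, A.
Reading the progression, the first chord not in that set is B, so the modulation leaves B minor there.
The chord immediately before B is A, which is diatonic to both keys: VII in B minor and IV in E major.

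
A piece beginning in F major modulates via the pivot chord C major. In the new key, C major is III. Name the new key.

The numeral III denotes a major triad on scale degree 3. With C on degree 3, the tonic of the new key is A.
Degree 3 carries a major triad in natural-minor keys, so the destination is A minor.
Check: the diatonic triads of A minor (natural minor) are Am (i), Bdim (ii°), C (III), Dm (iv), Em (v), F (VI), G (VII) — C major is indeed III.

A minor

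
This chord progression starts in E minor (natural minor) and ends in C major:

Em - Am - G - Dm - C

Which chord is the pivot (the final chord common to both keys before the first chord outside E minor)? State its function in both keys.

G — III in E minor, V in C major

Chords diatonic to E minor: Em, F#dim, G, Am, Bm, C, D.
Reading the progression, the first chord not in that set is Dm, so the modulation leaves E minor there.
The chord immediately before Dm is G, which is diatonic to both keys: III in E minor and V in C major.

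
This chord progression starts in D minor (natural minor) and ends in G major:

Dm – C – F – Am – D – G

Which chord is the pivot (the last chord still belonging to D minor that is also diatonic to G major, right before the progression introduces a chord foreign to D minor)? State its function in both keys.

Am — v in D minor, ii in G major

Chords diatonic to D minor: Dm, Edim, F, Gm, Am, Bb, C.
Reading the progression, the first chord not in that set is D, so the modulation leaves D minor there.
The chord immediately before D is Am, which is diatonic to both keys: v in D minor and ii in G major.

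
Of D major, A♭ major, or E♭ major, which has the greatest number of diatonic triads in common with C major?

D major

Triads of C major: C major (I), D minor (ii), E minor (iii), F major (IV), G major (V), A minor (vi), B diminished (vii°).
D major shares 2: Em, G.
A♭ major shares 0: none.
E♭ major shares 0: none.
The most common triads (2) are shared with D major.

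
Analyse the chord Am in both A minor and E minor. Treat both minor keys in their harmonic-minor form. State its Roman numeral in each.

i in A minor; iv in E minor

The scale of A minor (harmonic minor) is A B C D E F G#; A is degree 1, and the triad built there (A-C-E) is minor, so it is i.
The scale of E minor (harmonic minor) is E F# G A B C D#; A is degree 4, and the triad built there (A-C-E) is minor, so it is iv.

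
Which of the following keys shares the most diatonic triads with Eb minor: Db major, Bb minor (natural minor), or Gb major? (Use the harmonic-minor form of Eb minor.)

Gb major

Triads of Eb minor (harmonic minor): Eb minor (i), F diminished (ii°), Gb augmented (III+), Ab minor (iv), Bb major (V), Cb major (VI), D diminished (vii°).
Db major shares 1: Ebm.
Bb minor (natural minor) shares 1: Ebm.
Gb major shares 4: Ebm, Fdim, Abm, Cb.
The most common triads (4) are shared with Gb major.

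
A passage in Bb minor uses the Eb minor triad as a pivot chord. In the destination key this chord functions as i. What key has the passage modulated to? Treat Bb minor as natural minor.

The numeral i denotes a minor triad on scale degree 1. With Eb on degree 1, the tonic of the new key is Eb.
Degree 1 carries a minor triad in minor keys, so the destination is Eb minor.
Check: the diatonic triads of Eb minor (natural minor) are Ebm (i), Fdim (ii°), Gb (III), Abm (iv), Bbm (v), Cb (VI), Db (VII) — Eb minor is indeed i.

Eb minor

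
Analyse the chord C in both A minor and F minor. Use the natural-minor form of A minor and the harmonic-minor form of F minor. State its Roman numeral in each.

III in A minor; V in F minor

The scale of A minor (natural minor) is A B C D E F G; C is degree 3, and the triad built there (C-E-G) is major, so it is III.
The scale of F minor (harmonic minor) is F G A♭ B♭ C D♭ E; C is degree 5, and the triad built there (C-E-G) is major, so it is V.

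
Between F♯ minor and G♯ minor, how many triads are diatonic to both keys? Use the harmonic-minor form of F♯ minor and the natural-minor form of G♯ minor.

Diatonic triads of F♯ minor (harmonic minor): F♯m (i), G♯dim (ii°), Aaug (III+), Bm (iv), C♯ (V), D (VI), E♯dim (vii°).
Diatonic triads of G♯ minor (natural minor): G♯m (i), A♯dim (ii°), B (III), C♯m (iv), D♯m (v), E (VI), F♯ (VII).
No triad has the same root and quality in both keys.

0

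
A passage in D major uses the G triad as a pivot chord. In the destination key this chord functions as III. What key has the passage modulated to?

The numeral III denotes a major triad on scale degree 3. With G on degree 3, the tonic of the new key is E.
Degree 3 carries a major triad in natural-minor keys, so the destination is E minor.
Check: the diatonic triads of E minor (natural minor) are Em (i), F#dim (ii°), G (III), Am (iv), Bm (v), C (VI), D (VII) — G is indeed III.

E minor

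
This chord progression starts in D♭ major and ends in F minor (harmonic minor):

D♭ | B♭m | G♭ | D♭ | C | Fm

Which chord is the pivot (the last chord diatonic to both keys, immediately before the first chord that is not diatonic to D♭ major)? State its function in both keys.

Chords diatonic to D♭ major: D♭, E♭m, Fm, G♭, A♭, B♭m, Cdim.
Reading the progression, the first chord not in that set is C, so the modulation leaves D♭ major there.
The chord immediately before C is D♭, which is diatonic to both keys: I in D♭ major and VI in F minor.

D♭ — I in D♭ major, VI in F minor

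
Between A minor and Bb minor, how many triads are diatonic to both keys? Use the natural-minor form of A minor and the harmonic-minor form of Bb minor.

Diatonic triads of A minor (natural minor): Am (i), Bdim (ii°), C (III), Dm (iv), Em (v), F (VI), G (VII).
Diatonic triads of Bb minor (harmonic minor): Bbm (i), Cdim (ii°), Dbaug (III+), Ebm (iv), F (V), Gb (VI), Adim (vii°).
Matching root and quality in both lists: F.
That gives 1 common triad.

1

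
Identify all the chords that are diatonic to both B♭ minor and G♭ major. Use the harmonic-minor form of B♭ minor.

Triads in B♭ minor (harmonic minor): B♭ minor (i), C diminished (ii°), D♭ augmented (III+), E♭ minor (iv), F major (V), G♭ major (VI), A diminished (vii°).
Triads in G♭ major: G♭ major (I), A♭ minor (ii), B♭ minor (iii), C♭ major (IV), D♭ major (V), E♭ minor (vi), F diminished (vii°).
Shared triads with their functions: B♭ minor (i in B♭ minor, iii in G♭ major); E♭ minor (iv in B♭ minor, vi in G♭ major); G♭ major (VI in B♭ minor, I in G♭ major).

B♭m, E♭m, G♭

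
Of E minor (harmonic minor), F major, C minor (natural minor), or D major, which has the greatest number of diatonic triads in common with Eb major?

C minor

Triads of Eb major: Eb major (I), F minor (ii), G minor (iii), Ab major (IV), Bb major (V), C minor (vi), D diminished (vii°).
E minor (harmonic minor) shares 0: none.
F major shares 2: Gm, Bb.
C minor (natural minor) shares 7: Eb, Fm, Gm, Ab, Bb, Cm, Ddim.
D major shares 0: none.
The most common triads (7) are shared with C minor.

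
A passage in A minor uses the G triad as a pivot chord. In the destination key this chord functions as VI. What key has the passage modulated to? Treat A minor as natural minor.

B minor

The numeral VI denotes a major triad on scale degree 6. With G on degree 6, the tonic of the new key is B.
Degree 6 carries a major triad in minor keys, so the destination is B minor.
Check: the diatonic triads of B minor (natural minor) are Bm (i), C#dim (ii°), D (III), Em (iv), F#m (v), G (VI), A (VII) — G is indeed VI.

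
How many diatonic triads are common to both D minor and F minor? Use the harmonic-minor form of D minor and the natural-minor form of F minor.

Diatonic triads of D minor (harmonic minor): Dm (i), Edim (ii°), Faug (III+), Gm (iv), A (V), Bb (VI), C#dim (vii°).
Diatonic triads of F minor (natural minor): Fm (i), Gdim (ii°), Ab (III), Bbm (iv), Cm (v), Db (VI), Eb (VII).
No triad has the same root and quality in both keys.

0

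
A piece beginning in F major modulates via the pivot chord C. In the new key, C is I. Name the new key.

The numeral I denotes a major triad on scale degree 1. With C on degree 1, the tonic of the new key is C.
Degree 1 carries a major triad in major keys, so the destination is C major.
Check: the diatonic triads of C major are C (I), Dm (ii), Em (iii), F (IV), G (V), Am (vi), Bdim (vii°) — C is indeed I.

C major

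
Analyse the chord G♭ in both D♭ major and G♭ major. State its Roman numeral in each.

The scale of D♭ major is D♭ E♭ F G♭ A♭ B♭ C; G♭ is degree 4, and the triad built there (G♭-B♭-D♭) is major, so it is IV.
The scale of G♭ major is G♭ A♭ B♭ C♭ D♭ E♭ F; G♭ is degree 1, and the triad built there (G♭-B♭-D♭) is major, so it is I.

IV in D♭ major; I in G♭ major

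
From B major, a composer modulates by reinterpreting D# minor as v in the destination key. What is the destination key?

The numeral v denotes a minor triad on scale degree 5. With D# on degree 5, the tonic of the new key is G#.
Degree 5 carries a minor triad in natural-minor keys, so the destination is G# minor.
Check: the diatonic triads of G# minor (natural minor) are G#m (i), A#dim (ii°), B (III), C#m (iv), D#m (v), E (VI), F# (VII) — D# minor is indeed v.

G# minor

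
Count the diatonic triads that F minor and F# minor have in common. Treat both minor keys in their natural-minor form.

0

Diatonic triads of F minor (natural minor): Fm (i), Gdim (ii°), Ab (III), Bbm (iv), Cm (v), Db (VI), Eb (VII).
Diatonic triads of F# minor (natural minor): F#m (i), G#dim (ii°), A (III), Bm (iv), C#m (v), D (VI), E (VII).
No triad has the same root and quality in both keys.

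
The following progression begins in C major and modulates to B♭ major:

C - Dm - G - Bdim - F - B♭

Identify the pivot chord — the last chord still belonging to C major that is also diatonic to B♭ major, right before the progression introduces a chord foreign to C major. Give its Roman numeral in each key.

F — IV in C major, V in B♭ major

Chords diatonic to C major: C, Dm, Em, F, G, Am, Bdim.
Reading the progression, the first chord not in that set is B♭, so the modulation leaves C major there.
The chord immediately before B♭ is F, which is diatonic to both keys: IV in C major and V in B♭ major.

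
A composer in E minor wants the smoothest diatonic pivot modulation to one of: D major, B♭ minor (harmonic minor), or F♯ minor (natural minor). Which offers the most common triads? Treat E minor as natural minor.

D major

Triads of E minor (natural minor): Em (i), F♯dim (ii°), G (III), Am (iv), Bm (v), C (VI), D (VII).
D major shares 4: Em, G, Bm, D.
B♭ minor (harmonic minor) shares 0: none.
F♯ minor (natural minor) shares 2: Bm, D.
The most common triads (4) are shared with D major.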